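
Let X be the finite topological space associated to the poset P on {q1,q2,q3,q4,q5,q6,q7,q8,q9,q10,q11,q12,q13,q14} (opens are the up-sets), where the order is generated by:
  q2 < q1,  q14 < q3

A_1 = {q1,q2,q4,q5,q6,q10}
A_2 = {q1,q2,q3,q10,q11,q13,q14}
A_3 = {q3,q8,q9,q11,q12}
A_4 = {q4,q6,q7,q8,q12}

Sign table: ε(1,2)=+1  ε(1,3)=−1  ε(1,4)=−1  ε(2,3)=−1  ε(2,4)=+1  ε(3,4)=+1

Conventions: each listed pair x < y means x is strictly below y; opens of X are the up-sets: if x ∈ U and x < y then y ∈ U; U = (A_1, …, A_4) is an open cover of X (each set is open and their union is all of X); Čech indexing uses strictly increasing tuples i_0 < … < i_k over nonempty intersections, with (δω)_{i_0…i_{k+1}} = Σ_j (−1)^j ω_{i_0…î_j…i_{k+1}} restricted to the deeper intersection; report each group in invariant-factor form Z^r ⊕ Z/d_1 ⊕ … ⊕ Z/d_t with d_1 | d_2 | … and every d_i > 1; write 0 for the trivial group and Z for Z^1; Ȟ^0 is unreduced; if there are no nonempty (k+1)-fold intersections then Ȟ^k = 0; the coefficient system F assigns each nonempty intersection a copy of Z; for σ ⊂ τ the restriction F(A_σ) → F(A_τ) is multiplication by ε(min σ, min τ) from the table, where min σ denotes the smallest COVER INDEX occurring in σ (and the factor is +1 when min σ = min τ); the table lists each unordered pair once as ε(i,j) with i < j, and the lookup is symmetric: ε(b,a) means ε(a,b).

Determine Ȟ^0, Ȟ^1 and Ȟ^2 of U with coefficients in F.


nerve simplices:
  A12={q1,q2,q10} A14={q4,q6} A23={q3,q11} A34={q8,q12}
C dims 4,4; δ0: rk 3, SNF 1^3
degree 0: 4−3−0 = 1 → Ȟ^0 ≅ Z
degree 1: 4−0−3 = 1 → Ȟ^1 ≅ Z
degree 2: 0−0−0 = 0 → Ȟ^2 ≅ 0

Ȟ^0 ≅ Z, Ȟ^1 ≅ Z and Ȟ^2 ≅ 0


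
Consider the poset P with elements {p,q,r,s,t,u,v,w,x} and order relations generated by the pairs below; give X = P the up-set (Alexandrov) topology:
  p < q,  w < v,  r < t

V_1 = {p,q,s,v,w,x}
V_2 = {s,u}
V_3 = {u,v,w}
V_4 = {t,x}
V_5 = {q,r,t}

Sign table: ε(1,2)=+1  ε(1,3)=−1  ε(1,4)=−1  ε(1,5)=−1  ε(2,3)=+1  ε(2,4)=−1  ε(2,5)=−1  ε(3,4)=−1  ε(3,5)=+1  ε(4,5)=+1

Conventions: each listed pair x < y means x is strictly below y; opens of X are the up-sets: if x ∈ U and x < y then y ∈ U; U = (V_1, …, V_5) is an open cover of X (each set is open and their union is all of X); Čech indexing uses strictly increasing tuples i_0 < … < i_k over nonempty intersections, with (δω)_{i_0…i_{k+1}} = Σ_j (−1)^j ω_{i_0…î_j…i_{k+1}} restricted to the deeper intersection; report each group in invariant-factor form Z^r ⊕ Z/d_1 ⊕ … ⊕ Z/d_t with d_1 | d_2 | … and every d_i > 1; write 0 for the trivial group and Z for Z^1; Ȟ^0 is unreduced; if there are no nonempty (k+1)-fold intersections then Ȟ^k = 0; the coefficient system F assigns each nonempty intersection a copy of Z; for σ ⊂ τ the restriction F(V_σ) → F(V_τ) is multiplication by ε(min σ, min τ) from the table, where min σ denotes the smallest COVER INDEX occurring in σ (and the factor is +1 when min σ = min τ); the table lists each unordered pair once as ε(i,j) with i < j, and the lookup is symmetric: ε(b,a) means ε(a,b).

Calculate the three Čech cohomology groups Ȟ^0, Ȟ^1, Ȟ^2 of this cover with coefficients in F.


intersection data:
  V12={s} V13={v,w} V14={x} V15={q} V23={u} V45={t}
C dims 5,6; δ0: rk 5, SNF 1^4·2
Ȟ^0 = (5 − 5) − 0 = 0, so Ȟ^0 ≅ 0
Ȟ^1 = (6 − 0) − 5 = 1 plus torsion [2], so Ȟ^1 ≅ Z ⊕ Z/2
Ȟ^2 = (0 − 0) − 0 = 0, so Ȟ^2 ≅ 0

Ȟ^0 = 0, Ȟ^1 = Z ⊕ Z/2, Ȟ^2 = 0


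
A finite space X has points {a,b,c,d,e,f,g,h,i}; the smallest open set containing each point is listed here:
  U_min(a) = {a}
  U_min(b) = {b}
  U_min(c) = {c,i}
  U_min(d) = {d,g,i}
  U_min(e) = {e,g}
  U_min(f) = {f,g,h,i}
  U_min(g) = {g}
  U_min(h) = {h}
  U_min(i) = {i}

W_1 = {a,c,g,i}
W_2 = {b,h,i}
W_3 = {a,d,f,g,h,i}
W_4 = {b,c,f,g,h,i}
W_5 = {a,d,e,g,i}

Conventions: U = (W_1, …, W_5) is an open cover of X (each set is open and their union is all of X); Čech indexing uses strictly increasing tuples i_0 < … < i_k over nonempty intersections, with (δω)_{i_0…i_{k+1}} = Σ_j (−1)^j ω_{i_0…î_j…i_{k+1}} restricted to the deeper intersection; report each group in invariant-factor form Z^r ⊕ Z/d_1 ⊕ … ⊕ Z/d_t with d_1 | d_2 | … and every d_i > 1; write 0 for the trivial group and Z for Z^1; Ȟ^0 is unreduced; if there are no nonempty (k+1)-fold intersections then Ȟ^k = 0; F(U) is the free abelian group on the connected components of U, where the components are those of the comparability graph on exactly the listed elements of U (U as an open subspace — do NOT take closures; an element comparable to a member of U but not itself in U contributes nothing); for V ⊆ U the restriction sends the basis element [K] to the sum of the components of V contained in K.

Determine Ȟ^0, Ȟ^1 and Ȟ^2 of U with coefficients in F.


nonempty overlaps:
  W12={i} W13={a,g,i} W14={c,g,i} W15={a,g,i} W23={h,i} W24={b,h,i} W25={i} W34={f,g,h,i} W35={a,d,g,i} W45={g,i}
  W123={i} W124={i} W125={i} W134={g,i} W135={a,g,i} W145={g,i} W234={h,i} W235={i} W245={i} W345={g,i}
  W1234={i} W1235={i} W1245={i} W1345={g,i} W2345={i}
  W12345={i}
components per intersection:
  W1: {a} {c,i} {g}
  W2: {b} {h} {i}
  W3: {a} {d,f,g,h,i}
  W4: {b} {c,f,g,h,i}
  W5: {a} {d,e,g,i}
  W12: {i}
  W13: {a} {g} {i}
  W14: {c,i} {g}
  W15: {a} {g} {i}
  W23: {h} {i}
  W24: {b} {h} {i}
  W25: {i}
  W34: {f,g,h,i}
  W35: {a} {d,g,i}
  W45: {g} {i}
  W123: {i}
  W124: {i}
  W125: {i}
  W134: {g} {i}
  W135: {a} {g} {i}
  W145: {g} {i}
  W234: {h} {i}
  W235: {i}
  W245: {i}
  W345: {g} {i}
  W1234: {i}
  W1235: {i}
  W1245: {i}
  W1345: {g} {i}
  W2345: {i}
  W12345: {i}
C dims 12,20,16,6; δ0: rk 9, SNF 1^9; δ1: rk 11, SNF 1^11; δ2: rk 5, SNF 1^5
degree 0: 12−9−0 = 3 → Ȟ^0 ≅ Z^3
degree 1: 20−11−9 = 0 → Ȟ^1 ≅ 0
degree 2: 16−5−11 = 0 → Ȟ^2 ≅ 0

Ȟ^0 ≅ Z^3, Ȟ^1 ≅ 0 and Ȟ^2 ≅ 0


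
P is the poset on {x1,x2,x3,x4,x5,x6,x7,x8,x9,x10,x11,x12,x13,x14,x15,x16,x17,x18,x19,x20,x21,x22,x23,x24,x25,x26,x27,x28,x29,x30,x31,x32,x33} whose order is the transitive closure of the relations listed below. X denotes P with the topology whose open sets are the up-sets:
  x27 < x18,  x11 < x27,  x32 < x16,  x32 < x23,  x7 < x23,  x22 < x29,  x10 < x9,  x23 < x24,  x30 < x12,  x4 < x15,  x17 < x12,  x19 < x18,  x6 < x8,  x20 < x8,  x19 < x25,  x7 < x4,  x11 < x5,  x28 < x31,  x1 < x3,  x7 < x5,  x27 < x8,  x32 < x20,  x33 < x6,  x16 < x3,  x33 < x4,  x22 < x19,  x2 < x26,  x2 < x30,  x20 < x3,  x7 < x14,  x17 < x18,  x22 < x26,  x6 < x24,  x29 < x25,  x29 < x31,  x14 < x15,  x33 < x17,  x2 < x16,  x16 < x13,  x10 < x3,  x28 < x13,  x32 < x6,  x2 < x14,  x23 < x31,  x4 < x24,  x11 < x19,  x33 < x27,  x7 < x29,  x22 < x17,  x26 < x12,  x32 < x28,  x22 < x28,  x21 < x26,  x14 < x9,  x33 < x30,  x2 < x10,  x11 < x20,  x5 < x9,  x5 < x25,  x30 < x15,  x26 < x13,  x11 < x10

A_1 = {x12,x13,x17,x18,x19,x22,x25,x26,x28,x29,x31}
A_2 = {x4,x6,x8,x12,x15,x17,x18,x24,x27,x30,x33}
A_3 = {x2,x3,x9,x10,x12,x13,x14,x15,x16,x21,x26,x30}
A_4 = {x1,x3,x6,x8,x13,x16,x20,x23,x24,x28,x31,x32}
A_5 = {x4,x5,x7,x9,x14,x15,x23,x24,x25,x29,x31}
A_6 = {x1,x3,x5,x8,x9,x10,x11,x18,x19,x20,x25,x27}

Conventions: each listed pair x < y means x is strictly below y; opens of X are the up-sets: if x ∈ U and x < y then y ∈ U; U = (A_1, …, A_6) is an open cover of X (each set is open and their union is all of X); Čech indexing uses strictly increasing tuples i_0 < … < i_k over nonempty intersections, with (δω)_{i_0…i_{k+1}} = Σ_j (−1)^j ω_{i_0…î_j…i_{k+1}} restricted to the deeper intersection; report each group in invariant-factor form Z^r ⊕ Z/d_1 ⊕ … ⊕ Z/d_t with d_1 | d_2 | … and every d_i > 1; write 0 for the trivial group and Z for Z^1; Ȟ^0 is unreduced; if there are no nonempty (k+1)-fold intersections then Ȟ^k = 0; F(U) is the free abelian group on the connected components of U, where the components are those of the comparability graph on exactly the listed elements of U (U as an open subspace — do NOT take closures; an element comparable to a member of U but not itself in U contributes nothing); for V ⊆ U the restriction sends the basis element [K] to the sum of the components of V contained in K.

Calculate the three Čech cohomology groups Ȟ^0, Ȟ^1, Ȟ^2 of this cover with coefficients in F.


Ȟ^0 = Z, Ȟ^1 = 0 and Ȟ^2 = Z/2

cover nerve:
  A12={x12,x17,x18} A13={x12,x13,x26} A14={x13,x28,x31} A15={x25,x29,x31} A16={x18,x19,x25} A23={x12,x15,x30} A24={x6,x8,x24} A25={x4,x15,x24} A26={x8,x18,x27} A34={x3,x13,x16} A35={x9,x14,x15} A36={x3,x9,x10} A45={x23,x24,x31} A46={x1,x3,x8,x20} A56={x5,x9,x25}
  A123={x12} A126={x18} A134={x13} A145={x31} A156={x25} A235={x15} A245={x24} A246={x8} A346={x3} A356={x9}
components per intersection:
  A1: {x12,x13,x17,x18,x19,x22,x25,x26,x28,x29,x31}
  A2: {x4,x6,x8,x12,x15,x17,x18,x24,x27,x30,x33}
  A3: {x2,x3,x9,x10,x12,x13,x14,x15,x16,x21,x26,x30}
  A4: {x1,x3,x6,x8,x13,x16,x20,x23,x24,x28,x31,x32}
  A5: {x4,x5,x7,x9,x14,x15,x23,x24,x25,x29,x31}
  A6: {x1,x3,x5,x8,x9,x10,x11,x18,x19,x20,x25,x27}
  A12: {x12,x17,x18}
  A13: {x12,x13,x26}
  A14: {x13,x28,x31}
  A15: {x25,x29,x31}
  A16: {x18,x19,x25}
  A23: {x12,x15,x30}
  A24: {x6,x8,x24}
  A25: {x4,x15,x24}
  A26: {x8,x18,x27}
  A34: {x3,x13,x16}
  A35: {x9,x14,x15}
  A36: {x3,x9,x10}
  A45: {x23,x24,x31}
  A46: {x1,x3,x8,x20}
  A56: {x5,x9,x25}
  A123: {x12}
  A126: {x18}
  A134: {x13}
  A145: {x31}
  A156: {x25}
  A235: {x15}
  A245: {x24}
  A246: {x8}
  A346: {x3}
  A356: {x9}
C dims 6,15,10; δ0: rk 5, SNF 1^5; δ1: rk 10, SNF 1^9·2
Ȟ^0: (6−5)−0=1 ⇒ Z
Ȟ^1: (15−10)−5=0 ⇒ 0
Ȟ^2: (10−0)−10=0 plus torsion [2] ⇒ Z/2


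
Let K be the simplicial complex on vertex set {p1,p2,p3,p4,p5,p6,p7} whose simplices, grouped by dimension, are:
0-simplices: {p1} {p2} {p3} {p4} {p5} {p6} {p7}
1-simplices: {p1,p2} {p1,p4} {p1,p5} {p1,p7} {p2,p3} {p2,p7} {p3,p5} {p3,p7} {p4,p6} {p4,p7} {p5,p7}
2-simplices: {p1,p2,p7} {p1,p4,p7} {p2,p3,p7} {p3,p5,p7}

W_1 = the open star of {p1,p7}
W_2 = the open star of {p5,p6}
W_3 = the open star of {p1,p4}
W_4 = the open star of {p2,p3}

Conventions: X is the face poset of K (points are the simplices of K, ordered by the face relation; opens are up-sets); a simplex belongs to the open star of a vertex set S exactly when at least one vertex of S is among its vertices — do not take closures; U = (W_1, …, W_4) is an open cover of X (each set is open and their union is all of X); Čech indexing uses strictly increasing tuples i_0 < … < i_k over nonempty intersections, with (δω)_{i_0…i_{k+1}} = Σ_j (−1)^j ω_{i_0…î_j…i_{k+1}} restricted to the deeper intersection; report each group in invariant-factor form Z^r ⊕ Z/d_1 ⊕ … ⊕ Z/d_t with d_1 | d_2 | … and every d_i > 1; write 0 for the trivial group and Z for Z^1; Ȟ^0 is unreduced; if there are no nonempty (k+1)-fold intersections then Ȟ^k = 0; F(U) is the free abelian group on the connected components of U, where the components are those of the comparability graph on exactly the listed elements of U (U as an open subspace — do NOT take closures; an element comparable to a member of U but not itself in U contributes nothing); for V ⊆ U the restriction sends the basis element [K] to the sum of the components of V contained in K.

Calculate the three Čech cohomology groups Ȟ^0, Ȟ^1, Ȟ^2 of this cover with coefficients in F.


Ȟ^0 = Z, Ȟ^1 = Z and Ȟ^2 = 0

intersection data:
  W1={{p1},{p7},{p1,p2},{p1,p4},{p1,p5},{p1,p7},{p2,p7},{p3,p7},{p4,p7},{p5,p7},{p1,p2,p7},{p1,p4,p7},{p2,p3,p7},{p3,p5,p7}} W2={{p5},{p6},{p1,p5},{p3,p5},{p4,p6},{p5,p7},{p3,p5,p7}} W3={{p1},{p4},{p1,p2},{p1,p4},{p1,p5},{p1,p7},{p4,p6},{p4,p7},{p1,p2,p7},{p1,p4,p7}} W4={{p2},{p3},{p1,p2},{p2,p3},{p2,p7},{p3,p5},{p3,p7},{p1,p2,p7},{p2,p3,p7},{p3,p5,p7}}
  W12={{p1,p5},{p5,p7},{p3,p5,p7}} W13={{p1},{p1,p2},{p1,p4},{p1,p5},{p1,p7},{p4,p7},{p1,p2,p7},{p1,p4,p7}} W14={{p1,p2},{p2,p7},{p3,p7},{p1,p2,p7},{p2,p3,p7},{p3,p5,p7}} W23={{p1,p5},{p4,p6}} W24={{p3,p5},{p3,p5,p7}} W34={{p1,p2},{p1,p2,p7}}
  W123={{p1,p5}} W124={{p3,p5,p7}} W134={{p1,p2},{p1,p2,p7}}
components per intersection:
  W1: {{p1},{p7},{p1,p2},{p1,p4},{p1,p5},{p1,p7},{p2,p7},{p3,p7},{p4,p7},{p5,p7},{p1,p2,p7},{p1,p4,p7},{p2,p3,p7},{p3,p5,p7}}
  W2: {{p5},{p1,p5},{p3,p5},{p5,p7},{p3,p5,p7}} {{p6},{p4,p6}}
  W3: {{p1},{p4},{p1,p2},{p1,p4},{p1,p5},{p1,p7},{p4,p6},{p4,p7},{p1,p2,p7},{p1,p4,p7}}
  W4: {{p2},{p3},{p1,p2},{p2,p3},{p2,p7},{p3,p5},{p3,p7},{p1,p2,p7},{p2,p3,p7},{p3,p5,p7}}
  W12: {{p1,p5}} {{p5,p7},{p3,p5,p7}}
  W13: {{p1},{p1,p2},{p1,p4},{p1,p5},{p1,p7},{p4,p7},{p1,p2,p7},{p1,p4,p7}}
  W14: {{p1,p2},{p2,p7},{p3,p7},{p1,p2,p7},{p2,p3,p7},{p3,p5,p7}}
  W23: {{p1,p5}} {{p4,p6}}
  W24: {{p3,p5},{p3,p5,p7}}
  W34: {{p1,p2},{p1,p2,p7}}
  W123: {{p1,p5}}
  W124: {{p3,p5,p7}}
  W134: {{p1,p2},{p1,p2,p7}}
C dims 5,8,3; δ0: rk 4, SNF 1^4; δ1: rk 3, SNF 1^3
Ȟ^0 = (5 − 4) − 0 = 1, so Ȟ^0 ≅ Z
Ȟ^1 = (8 − 3) − 4 = 1, so Ȟ^1 ≅ Z
Ȟ^2 = (3 − 0) − 3 = 0, so Ȟ^2 ≅ 0


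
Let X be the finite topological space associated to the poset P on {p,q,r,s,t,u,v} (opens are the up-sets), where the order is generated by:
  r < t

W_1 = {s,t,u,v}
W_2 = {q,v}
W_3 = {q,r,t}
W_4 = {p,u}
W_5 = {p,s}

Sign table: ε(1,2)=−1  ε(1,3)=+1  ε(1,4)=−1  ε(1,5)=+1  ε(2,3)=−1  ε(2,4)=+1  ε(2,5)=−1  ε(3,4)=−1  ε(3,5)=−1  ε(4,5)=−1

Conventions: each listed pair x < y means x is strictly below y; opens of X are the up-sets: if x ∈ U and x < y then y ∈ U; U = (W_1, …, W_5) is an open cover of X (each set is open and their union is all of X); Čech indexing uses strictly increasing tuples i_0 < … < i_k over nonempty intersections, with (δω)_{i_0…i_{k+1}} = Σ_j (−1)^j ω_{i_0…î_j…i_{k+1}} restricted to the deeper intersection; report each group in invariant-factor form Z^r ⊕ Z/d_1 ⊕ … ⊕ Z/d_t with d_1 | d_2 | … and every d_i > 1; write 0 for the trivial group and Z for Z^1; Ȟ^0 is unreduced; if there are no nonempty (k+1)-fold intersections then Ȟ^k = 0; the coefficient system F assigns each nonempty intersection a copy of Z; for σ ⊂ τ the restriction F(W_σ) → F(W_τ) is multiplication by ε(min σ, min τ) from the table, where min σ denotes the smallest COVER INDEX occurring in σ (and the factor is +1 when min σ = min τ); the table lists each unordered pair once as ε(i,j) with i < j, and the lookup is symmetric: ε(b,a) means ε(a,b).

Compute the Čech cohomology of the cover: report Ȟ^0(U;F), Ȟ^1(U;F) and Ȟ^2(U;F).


nonempty overlaps:
  W12={v} W13={t} W14={u} W15={s} W23={q} W45={p}
C dims 5,6; δ0: rk 4, SNF 1^4
degree 0: 5−4−0 = 1 → Ȟ^0 ≅ Z
degree 1: 6−0−4 = 2 → Ȟ^1 ≅ Z^2
degree 2: 0−0−0 = 0 → Ȟ^2 ≅ 0

Ȟ^0 = Z, Ȟ^1 = Z^2 and Ȟ^2 = 0


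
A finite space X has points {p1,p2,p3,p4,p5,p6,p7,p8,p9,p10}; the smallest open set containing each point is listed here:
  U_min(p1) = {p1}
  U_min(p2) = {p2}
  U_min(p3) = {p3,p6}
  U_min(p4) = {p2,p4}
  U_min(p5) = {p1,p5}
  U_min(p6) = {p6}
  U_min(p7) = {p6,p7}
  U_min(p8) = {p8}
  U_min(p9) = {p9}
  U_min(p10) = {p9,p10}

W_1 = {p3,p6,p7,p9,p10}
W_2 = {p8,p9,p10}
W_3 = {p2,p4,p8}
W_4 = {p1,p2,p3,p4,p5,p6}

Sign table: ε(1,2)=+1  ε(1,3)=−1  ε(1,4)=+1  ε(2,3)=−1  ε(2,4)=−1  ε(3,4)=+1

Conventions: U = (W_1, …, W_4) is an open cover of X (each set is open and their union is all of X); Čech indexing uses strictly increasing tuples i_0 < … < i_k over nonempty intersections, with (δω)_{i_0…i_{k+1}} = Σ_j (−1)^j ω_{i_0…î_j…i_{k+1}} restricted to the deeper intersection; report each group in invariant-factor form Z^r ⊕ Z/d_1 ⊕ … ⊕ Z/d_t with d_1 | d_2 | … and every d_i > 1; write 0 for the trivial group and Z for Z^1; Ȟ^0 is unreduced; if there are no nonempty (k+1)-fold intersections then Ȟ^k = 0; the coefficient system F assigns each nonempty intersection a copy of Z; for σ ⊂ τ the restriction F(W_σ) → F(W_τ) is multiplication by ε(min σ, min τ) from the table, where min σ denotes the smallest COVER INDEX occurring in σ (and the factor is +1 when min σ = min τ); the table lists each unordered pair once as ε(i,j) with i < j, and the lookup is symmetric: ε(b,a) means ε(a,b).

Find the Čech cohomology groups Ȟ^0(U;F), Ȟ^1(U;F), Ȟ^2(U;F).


Ȟ^0 = 0,  Ȟ^1 = Z/2,  Ȟ^2 = 0

nonempty overlaps:
  W12={p9,p10} W14={p3,p6} W23={p8} W34={p2,p4}
C dims 4,4; δ0: rk 4, SNF 1^3·2
degree 0: 4−4−0 = 0 → Ȟ^0 ≅ 0
degree 1: 4−0−4 = 0 plus torsion [2] → Ȟ^1 ≅ Z/2
degree 2: 0−0−0 = 0 → Ȟ^2 ≅ 0


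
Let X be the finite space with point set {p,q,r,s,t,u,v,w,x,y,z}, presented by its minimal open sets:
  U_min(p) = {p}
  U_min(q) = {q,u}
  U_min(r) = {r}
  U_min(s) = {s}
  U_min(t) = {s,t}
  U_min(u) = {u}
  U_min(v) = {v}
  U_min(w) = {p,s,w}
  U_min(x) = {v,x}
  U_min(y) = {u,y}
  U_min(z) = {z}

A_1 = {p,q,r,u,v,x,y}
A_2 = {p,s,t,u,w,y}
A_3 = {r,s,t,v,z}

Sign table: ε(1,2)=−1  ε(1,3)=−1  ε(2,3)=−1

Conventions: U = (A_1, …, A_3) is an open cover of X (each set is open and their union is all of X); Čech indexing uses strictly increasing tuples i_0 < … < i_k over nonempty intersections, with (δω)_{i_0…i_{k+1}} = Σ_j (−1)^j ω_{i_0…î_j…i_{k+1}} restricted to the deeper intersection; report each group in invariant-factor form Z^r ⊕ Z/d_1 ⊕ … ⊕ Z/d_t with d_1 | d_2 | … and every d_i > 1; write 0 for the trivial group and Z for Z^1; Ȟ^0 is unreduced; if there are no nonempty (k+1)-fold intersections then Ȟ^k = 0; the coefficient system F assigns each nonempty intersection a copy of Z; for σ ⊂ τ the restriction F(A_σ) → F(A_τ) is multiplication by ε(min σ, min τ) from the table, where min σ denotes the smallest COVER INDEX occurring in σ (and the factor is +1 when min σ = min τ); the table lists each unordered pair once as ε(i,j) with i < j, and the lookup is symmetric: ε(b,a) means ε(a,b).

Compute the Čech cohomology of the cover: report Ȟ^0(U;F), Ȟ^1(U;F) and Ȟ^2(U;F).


nerve simplices:
  A12={p,u,y} A13={r,v} A23={s,t}
C dims 3,3; δ0: rk 3, SNF 1^2·2
degree 0: 3−3−0 = 0 → Ȟ^0 ≅ 0
degree 1: 3−0−3 = 0 plus torsion [2] → Ȟ^1 ≅ Z/2
degree 2: 0−0−0 = 0 → Ȟ^2 ≅ 0

Ȟ^0 = 0; Ȟ^1 = Z/2; Ȟ^2 = 0


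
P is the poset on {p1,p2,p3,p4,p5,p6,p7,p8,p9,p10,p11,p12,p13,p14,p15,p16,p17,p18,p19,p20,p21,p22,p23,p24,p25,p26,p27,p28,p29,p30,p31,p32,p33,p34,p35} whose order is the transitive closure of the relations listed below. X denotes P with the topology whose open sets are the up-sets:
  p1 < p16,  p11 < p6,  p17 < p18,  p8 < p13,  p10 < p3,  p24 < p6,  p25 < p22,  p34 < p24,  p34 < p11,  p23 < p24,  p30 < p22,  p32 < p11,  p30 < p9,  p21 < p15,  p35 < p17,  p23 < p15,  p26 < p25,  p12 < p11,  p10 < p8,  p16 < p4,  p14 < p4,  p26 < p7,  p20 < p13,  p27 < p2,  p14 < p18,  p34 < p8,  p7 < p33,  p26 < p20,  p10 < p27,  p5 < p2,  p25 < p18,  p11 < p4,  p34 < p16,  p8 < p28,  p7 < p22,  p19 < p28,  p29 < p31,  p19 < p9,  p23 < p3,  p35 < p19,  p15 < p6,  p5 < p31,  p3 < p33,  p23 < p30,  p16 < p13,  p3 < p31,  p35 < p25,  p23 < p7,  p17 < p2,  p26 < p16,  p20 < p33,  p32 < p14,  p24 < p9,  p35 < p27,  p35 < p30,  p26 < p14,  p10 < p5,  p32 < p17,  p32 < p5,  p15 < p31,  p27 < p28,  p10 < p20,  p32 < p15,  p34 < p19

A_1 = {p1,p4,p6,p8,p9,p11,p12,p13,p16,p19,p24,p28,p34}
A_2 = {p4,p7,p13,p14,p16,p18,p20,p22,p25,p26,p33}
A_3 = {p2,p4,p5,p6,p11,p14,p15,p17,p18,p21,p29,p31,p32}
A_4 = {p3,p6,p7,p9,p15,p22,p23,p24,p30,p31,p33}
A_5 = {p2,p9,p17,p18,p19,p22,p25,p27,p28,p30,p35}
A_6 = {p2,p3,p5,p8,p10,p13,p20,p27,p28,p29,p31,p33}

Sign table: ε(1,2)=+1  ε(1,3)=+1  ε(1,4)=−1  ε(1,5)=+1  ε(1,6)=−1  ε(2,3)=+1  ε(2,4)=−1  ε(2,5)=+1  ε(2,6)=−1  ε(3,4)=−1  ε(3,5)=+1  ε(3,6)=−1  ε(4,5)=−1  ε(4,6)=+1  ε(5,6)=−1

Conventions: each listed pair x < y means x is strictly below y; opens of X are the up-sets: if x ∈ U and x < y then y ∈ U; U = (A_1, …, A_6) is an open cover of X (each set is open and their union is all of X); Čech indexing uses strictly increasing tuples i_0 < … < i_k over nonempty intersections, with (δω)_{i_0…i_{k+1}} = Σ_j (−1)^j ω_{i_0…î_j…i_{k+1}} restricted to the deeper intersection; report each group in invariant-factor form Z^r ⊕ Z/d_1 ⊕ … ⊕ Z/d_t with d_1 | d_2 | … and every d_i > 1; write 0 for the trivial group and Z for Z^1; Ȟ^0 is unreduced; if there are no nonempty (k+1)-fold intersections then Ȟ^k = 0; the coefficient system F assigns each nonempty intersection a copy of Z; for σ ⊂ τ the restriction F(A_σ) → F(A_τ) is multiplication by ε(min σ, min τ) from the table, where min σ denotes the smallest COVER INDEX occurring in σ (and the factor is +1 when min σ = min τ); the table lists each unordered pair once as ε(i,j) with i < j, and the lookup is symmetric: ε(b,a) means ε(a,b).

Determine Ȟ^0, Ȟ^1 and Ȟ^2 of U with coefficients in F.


Ȟ^0 = Z; Ȟ^1 = 0; Ȟ^2 = Z/2

nerve simplices:
  A12={p4,p13,p16} A13={p4,p6,p11} A14={p6,p9,p24} A15={p9,p19,p28} A16={p8,p13,p28} A23={p4,p14,p18} A24={p7,p22,p33} A25={p18,p22,p25} A26={p13,p20,p33} A34={p6,p15,p31} A35={p2,p17,p18} A36={p2,p5,p29,p31} A45={p9,p22,p30} A46={p3,p31,p33} A56={p2,p27,p28}
  A123={p4} A126={p13} A134={p6} A145={p9} A156={p28} A235={p18} A245={p22} A246={p33} A346={p31} A356={p2}
C dims 6,15,10; δ0: rk 5, SNF 1^5; δ1: rk 10, SNF 1^9·2
degree 0: 6−5−0 = 1 → Ȟ^0 ≅ Z
degree 1: 15−10−5 = 0 → Ȟ^1 ≅ 0
degree 2: 10−0−10 = 0 plus torsion [2] → Ȟ^2 ≅ Z/2


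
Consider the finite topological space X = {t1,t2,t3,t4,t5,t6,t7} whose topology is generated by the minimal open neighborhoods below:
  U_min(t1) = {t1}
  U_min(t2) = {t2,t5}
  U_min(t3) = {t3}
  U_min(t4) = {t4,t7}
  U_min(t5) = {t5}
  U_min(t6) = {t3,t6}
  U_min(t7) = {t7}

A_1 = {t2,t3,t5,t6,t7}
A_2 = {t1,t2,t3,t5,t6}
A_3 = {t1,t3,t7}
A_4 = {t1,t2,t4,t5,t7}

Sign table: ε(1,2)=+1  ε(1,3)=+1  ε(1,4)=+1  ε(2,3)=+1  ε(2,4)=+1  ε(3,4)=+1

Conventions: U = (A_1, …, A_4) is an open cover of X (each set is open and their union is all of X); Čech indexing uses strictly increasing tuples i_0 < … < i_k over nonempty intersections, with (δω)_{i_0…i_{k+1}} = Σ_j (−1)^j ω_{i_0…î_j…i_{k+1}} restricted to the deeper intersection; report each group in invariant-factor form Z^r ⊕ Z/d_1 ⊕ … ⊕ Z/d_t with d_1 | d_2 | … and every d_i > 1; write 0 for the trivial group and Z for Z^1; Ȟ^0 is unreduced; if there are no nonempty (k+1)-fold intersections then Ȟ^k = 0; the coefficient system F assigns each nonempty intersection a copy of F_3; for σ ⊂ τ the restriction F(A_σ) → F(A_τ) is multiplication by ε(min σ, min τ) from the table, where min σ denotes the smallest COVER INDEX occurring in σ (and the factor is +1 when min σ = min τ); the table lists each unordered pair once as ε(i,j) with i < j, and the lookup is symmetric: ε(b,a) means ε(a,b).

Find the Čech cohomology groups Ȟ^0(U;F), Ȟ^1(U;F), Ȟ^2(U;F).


Ȟ^0(U;F) ≅ Z/3; Ȟ^1(U;F) ≅ 0; Ȟ^2(U;F) ≅ Z/3

nonempty intersections:
  A12={t2,t3,t5,t6} A13={t3,t7} A14={t2,t5,t7} A23={t1,t3} A24={t1,t2,t5} A34={t1,t7}
  A123={t3} A124={t2,t5} A134={t7} A234={t1}
C dims 4,6,4; δ0: rk_F3 3; δ1: rk_F3 3
Ȟ^0: (4−3)−0=1 ⇒ Z/3
Ȟ^1: (6−3)−3=0 ⇒ 0
Ȟ^2: (4−0)−3=1 ⇒ Z/3


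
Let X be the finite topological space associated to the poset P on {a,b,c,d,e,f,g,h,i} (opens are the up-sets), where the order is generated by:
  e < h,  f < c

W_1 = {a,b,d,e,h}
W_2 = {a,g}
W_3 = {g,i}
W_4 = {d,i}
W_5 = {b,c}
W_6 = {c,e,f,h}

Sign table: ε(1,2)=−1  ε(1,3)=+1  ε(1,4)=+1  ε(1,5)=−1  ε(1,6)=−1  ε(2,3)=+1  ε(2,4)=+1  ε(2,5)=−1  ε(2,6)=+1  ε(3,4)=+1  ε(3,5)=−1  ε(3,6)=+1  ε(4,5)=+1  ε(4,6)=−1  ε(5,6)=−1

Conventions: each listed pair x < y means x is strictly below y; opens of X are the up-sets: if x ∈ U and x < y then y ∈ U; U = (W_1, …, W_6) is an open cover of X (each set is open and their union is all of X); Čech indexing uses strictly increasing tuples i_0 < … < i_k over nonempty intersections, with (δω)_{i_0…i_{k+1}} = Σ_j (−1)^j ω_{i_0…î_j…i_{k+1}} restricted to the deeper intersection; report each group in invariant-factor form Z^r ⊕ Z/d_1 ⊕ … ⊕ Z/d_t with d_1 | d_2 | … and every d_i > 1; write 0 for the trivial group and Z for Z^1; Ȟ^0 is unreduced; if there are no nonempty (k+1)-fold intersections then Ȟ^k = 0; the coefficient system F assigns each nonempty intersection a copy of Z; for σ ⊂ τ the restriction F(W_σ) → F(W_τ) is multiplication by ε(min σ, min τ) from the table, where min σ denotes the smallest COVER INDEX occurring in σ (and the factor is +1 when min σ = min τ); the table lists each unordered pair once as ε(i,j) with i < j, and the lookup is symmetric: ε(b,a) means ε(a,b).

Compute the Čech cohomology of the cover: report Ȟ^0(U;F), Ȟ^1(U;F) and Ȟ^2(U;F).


Ȟ^0(U;F) ≅ 0, Ȟ^1(U;F) ≅ Z ⊕ Z/2 and Ȟ^2(U;F) ≅ 0

nonempty intersections:
  W12={a} W14={d} W15={b} W16={e,h} W23={g} W34={i} W56={c}
C dims 6,7; δ0: rk 6, SNF 1^5·2
Ȟ^0: (6−6)−0=0 ⇒ 0
Ȟ^1: (7−0)−6=1 plus torsion [2] ⇒ Z ⊕ Z/2
Ȟ^2: (0−0)−0=0 ⇒ 0


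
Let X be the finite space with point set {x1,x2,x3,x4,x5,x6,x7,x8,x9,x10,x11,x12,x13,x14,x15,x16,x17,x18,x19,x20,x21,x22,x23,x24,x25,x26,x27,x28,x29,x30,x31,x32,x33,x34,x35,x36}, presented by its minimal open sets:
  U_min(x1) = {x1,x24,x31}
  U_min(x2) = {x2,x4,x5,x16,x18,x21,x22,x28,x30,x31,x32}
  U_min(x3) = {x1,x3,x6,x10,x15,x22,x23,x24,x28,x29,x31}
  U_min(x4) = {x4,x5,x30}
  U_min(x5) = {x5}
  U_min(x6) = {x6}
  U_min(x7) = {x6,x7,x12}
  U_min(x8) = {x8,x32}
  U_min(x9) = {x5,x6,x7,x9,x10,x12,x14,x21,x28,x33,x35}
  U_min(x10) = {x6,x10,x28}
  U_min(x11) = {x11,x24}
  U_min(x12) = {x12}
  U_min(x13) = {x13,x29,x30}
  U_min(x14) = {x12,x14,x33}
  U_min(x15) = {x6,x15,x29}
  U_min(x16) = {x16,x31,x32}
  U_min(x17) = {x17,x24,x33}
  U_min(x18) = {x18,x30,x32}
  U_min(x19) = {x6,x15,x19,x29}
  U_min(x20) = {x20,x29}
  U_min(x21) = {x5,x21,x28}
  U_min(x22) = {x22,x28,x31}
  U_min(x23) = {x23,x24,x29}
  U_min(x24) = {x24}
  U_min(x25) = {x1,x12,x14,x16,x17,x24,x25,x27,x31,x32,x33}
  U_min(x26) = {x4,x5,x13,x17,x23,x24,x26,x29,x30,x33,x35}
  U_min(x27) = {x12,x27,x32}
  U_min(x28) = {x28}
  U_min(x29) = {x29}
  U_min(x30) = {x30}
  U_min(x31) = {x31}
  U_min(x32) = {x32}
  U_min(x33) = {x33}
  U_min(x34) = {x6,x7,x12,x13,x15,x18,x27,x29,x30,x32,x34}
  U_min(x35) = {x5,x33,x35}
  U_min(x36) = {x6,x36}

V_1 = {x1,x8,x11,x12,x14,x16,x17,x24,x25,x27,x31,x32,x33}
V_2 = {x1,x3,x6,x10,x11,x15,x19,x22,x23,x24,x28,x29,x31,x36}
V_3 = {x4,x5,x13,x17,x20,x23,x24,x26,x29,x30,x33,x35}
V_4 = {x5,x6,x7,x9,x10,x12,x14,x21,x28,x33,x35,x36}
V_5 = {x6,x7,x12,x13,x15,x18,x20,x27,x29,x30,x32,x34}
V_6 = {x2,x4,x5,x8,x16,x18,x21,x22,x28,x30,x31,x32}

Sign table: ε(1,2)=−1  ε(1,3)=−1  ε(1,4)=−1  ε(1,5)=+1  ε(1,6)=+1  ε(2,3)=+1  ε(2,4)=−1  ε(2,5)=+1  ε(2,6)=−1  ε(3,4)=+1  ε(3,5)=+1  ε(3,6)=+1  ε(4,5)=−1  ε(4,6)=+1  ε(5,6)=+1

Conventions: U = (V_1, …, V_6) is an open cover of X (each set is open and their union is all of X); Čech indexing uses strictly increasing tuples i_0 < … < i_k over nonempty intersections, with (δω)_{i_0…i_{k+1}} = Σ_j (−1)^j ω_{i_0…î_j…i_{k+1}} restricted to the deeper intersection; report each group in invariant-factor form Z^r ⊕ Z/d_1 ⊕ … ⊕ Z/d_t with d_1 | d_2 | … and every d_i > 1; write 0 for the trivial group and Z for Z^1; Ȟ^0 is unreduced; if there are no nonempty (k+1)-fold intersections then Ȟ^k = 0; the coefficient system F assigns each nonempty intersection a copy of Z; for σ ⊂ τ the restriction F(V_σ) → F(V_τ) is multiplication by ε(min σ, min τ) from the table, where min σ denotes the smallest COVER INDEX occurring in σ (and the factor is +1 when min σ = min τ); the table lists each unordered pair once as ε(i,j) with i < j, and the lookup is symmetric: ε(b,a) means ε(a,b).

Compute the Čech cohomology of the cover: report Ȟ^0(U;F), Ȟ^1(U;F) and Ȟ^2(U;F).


Ȟ^0(U;F) ≅ 0, Ȟ^1(U;F) ≅ Z/2 and Ȟ^2(U;F) ≅ Z

nerve of the cover:
  V12={x1,x11,x24,x31} V13={x17,x24,x33} V14={x12,x14,x33} V15={x12,x27,x32} V16={x8,x16,x31,x32} V23={x23,x24,x29} V24={x6,x10,x28,x36} V25={x6,x15,x29} V26={x22,x28,x31} V34={x5,x33,x35} V35={x13,x20,x29,x30} V36={x4,x5,x30} V45={x6,x7,x12} V46={x5,x21,x28} V56={x18,x30,x32}
  V123={x24} V126={x31} V134={x33} V145={x12} V156={x32} V235={x29} V245={x6} V246={x28} V346={x5} V356={x30}
C dims 6,15,10; δ0: rk 6, SNF 1^5·2; δ1: rk 9, SNF 1^9
Ȟ^0 = (6 − 6) − 0 = 0, so Ȟ^0 ≅ 0
Ȟ^1 = (15 − 9) − 6 = 0 plus torsion [2], so Ȟ^1 ≅ Z/2
Ȟ^2 = (10 − 0) − 9 = 1, so Ȟ^2 ≅ Z


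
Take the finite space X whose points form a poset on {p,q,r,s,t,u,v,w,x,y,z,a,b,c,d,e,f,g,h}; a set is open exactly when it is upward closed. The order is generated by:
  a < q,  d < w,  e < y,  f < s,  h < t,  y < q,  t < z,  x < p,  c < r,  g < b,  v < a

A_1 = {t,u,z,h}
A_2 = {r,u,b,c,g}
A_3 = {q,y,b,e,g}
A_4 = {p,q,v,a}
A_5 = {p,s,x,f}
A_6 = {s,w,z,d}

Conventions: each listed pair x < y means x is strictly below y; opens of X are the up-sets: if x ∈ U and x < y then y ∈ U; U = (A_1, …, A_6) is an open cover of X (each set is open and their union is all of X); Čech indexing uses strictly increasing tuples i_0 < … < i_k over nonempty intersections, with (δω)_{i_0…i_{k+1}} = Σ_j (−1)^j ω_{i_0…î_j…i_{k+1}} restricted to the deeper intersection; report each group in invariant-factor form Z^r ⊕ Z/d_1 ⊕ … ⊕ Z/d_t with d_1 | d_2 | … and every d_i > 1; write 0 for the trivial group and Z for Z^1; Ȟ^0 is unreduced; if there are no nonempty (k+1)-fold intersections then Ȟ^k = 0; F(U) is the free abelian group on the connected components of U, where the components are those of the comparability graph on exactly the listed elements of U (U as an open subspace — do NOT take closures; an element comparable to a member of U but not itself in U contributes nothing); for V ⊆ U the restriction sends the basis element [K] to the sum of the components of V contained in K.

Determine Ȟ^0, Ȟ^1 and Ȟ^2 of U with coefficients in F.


Ȟ^0 = Z^8; Ȟ^1 = 0; Ȟ^2 = 0

nerve of the cover:
  A12={u} A16={z} A23={b,g} A34={q} A45={p} A56={s}
components per intersection:
  A1: {t,z,h} {u}
  A2: {r,c} {u} {b,g}
  A3: {q,y,e} {b,g}
  A4: {p} {q,v,a}
  A5: {p,x} {s,f}
  A6: {s} {w,d} {z}
  A12: {u}
  A16: {z}
  A23: {b,g}
  A34: {q}
  A45: {p}
  A56: {s}
C dims 14,6; δ0: rk 6, SNF 1^6
Ȟ^0 = (14 − 6) − 0 = 8, so Ȟ^0 ≅ Z^8
Ȟ^1 = (6 − 0) − 6 = 0, so Ȟ^1 ≅ 0
Ȟ^2 = (0 − 0) − 0 = 0, so Ȟ^2 ≅ 0


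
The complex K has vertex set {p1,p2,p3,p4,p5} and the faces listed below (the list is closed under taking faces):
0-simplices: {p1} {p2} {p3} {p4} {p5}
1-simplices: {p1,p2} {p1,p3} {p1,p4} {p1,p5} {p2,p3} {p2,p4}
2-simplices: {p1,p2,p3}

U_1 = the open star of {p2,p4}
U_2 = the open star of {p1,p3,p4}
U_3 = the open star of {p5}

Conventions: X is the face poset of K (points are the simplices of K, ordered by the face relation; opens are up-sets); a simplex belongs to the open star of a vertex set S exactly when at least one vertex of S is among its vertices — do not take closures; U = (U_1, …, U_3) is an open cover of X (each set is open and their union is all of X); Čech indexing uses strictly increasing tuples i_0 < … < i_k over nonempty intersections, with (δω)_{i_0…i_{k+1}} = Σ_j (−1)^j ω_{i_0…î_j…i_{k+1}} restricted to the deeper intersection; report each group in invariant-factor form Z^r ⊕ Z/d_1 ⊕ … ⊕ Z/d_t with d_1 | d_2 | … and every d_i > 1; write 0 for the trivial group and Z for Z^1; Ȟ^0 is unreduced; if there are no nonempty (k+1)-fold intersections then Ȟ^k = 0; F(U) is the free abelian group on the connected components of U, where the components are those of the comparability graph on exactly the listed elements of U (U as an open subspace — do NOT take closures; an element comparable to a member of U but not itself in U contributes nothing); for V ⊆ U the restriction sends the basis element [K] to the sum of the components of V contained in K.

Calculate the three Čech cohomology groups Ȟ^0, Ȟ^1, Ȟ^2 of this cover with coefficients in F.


Ȟ^0 = Z,  Ȟ^1 = Z,  Ȟ^2 = 0

cover nerve:
  U1={{p2},{p4},{p1,p2},{p1,p4},{p2,p3},{p2,p4},{p1,p2,p3}} U2={{p1},{p3},{p4},{p1,p2},{p1,p3},{p1,p4},{p1,p5},{p2,p3},{p2,p4},{p1,p2,p3}} U3={{p5},{p1,p5}}
  U12={{p4},{p1,p2},{p1,p4},{p2,p3},{p2,p4},{p1,p2,p3}} U23={{p1,p5}}
components per intersection:
  U1: {{p2},{p4},{p1,p2},{p1,p4},{p2,p3},{p2,p4},{p1,p2,p3}}
  U2: {{p1},{p3},{p4},{p1,p2},{p1,p3},{p1,p4},{p1,p5},{p2,p3},{p2,p4},{p1,p2,p3}}
  U3: {{p5},{p1,p5}}
  U12: {{p4},{p1,p4},{p2,p4}} {{p1,p2},{p2,p3},{p1,p2,p3}}
  U23: {{p1,p5}}
C dims 3,3; δ0: rk 2, SNF 1^2
Ȟ^0: (3−2)−0=1 ⇒ Z
Ȟ^1: (3−0)−2=1 ⇒ Z
Ȟ^2: (0−0)−0=0 ⇒ 0


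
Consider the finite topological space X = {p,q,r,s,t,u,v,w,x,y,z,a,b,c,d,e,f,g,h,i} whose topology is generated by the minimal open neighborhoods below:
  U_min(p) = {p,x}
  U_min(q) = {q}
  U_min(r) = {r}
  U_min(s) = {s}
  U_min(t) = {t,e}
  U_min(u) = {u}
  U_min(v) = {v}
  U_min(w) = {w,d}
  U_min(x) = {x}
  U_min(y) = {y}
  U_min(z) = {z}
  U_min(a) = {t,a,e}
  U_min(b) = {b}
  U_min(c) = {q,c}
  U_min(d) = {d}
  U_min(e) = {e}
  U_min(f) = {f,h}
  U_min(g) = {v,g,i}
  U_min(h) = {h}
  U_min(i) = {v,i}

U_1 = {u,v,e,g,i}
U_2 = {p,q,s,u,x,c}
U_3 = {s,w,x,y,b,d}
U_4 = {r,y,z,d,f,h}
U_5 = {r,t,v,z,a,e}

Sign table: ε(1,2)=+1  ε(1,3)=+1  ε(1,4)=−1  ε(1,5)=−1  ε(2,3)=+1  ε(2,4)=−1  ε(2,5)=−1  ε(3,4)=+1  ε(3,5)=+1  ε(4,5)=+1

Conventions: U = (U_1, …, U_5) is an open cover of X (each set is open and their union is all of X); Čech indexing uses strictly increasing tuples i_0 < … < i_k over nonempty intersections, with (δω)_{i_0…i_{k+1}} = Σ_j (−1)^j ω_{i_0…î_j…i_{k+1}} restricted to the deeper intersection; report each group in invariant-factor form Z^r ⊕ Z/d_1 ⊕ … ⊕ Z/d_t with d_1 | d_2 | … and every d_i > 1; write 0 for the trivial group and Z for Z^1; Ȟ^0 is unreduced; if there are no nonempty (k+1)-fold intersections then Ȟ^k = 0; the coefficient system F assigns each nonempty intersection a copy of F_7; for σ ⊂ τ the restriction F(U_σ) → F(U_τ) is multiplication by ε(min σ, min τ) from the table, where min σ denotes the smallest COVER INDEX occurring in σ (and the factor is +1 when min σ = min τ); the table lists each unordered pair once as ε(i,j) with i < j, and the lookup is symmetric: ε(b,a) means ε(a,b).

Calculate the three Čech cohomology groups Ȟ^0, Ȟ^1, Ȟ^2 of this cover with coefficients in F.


nerve simplices:
  U12={u} U15={v,e} U23={s,x} U34={y,d} U45={r,z}
C dims 5,5; δ0: rk_F7 5
degree 0: 5−5−0 = 0 → Ȟ^0 ≅ 0
degree 1: 5−0−5 = 0 → Ȟ^1 ≅ 0
degree 2: 0−0−0 = 0 → Ȟ^2 ≅ 0

Ȟ^0 = 0; Ȟ^1 = 0; Ȟ^2 = 0


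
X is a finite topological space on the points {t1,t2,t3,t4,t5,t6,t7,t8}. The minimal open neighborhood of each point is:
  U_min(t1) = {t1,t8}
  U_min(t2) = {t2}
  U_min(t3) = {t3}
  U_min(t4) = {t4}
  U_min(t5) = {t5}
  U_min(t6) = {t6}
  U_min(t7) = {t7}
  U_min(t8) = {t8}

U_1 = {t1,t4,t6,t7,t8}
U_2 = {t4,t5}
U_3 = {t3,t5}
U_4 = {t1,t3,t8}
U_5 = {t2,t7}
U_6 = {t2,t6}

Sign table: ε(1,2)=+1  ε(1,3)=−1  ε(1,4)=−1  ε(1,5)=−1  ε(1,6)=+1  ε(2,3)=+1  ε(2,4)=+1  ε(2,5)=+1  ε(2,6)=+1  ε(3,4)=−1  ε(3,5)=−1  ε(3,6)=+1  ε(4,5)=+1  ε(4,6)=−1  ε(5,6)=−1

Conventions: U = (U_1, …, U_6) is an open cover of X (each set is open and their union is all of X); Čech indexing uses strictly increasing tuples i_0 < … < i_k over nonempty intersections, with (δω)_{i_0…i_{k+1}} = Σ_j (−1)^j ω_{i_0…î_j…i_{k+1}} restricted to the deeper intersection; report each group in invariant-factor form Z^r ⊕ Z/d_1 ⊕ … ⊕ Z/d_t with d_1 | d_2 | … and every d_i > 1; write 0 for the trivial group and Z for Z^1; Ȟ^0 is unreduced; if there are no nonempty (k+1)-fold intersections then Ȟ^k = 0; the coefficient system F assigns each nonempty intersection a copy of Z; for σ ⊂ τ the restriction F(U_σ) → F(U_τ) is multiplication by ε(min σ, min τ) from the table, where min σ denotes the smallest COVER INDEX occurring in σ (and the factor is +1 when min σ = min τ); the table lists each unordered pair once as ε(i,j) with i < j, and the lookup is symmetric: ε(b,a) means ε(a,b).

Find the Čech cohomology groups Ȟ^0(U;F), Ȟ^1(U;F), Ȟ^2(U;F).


nonempty overlaps:
  U12={t4} U14={t1,t8} U15={t7} U16={t6} U23={t5} U34={t3} U56={t2}
C dims 6,7; δ0: rk 5, SNF 1^5
degree 0: 6−5−0 = 1 → Ȟ^0 ≅ Z
degree 1: 7−0−5 = 2 → Ȟ^1 ≅ Z^2
degree 2: 0−0−0 = 0 → Ȟ^2 ≅ 0

Ȟ^0(U;F) ≅ Z, Ȟ^1(U;F) ≅ Z^2, Ȟ^2(U;F) ≅ 0


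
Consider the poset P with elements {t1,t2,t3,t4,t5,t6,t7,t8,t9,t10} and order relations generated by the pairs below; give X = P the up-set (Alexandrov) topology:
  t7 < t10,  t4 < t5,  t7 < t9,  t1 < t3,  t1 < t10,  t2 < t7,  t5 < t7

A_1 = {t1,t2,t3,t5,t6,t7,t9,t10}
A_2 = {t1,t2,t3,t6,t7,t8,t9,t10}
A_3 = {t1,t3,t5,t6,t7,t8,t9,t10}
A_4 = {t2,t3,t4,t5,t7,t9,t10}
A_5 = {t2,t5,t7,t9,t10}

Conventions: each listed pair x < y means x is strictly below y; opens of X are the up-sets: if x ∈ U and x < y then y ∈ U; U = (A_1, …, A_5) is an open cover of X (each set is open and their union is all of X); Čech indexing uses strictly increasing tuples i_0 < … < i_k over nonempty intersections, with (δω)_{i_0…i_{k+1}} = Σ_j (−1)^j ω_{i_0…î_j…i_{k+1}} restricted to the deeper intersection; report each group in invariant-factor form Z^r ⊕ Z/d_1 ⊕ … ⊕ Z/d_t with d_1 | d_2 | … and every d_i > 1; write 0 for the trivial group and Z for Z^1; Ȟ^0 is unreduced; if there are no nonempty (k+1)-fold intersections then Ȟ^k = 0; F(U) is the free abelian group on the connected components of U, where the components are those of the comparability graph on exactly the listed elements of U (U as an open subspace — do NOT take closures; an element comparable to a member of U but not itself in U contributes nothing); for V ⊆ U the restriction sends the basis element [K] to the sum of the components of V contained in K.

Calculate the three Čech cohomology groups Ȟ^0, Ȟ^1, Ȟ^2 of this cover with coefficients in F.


cover nerve:
  A12={t1,t2,t3,t6,t7,t9,t10} A13={t1,t3,t5,t6,t7,t9,t10} A14={t2,t3,t5,t7,t9,t10} A15={t2,t5,t7,t9,t10} A23={t1,t3,t6,t7,t8,t9,t10} A24={t2,t3,t7,t9,t10} A25={t2,t7,t9,t10} A34={t3,t5,t7,t9,t10} A35={t5,t7,t9,t10} A45={t2,t5,t7,t9,t10}
  A123={t1,t3,t6,t7,t9,t10} A124={t2,t3,t7,t9,t10} A125={t2,t7,t9,t10} A134={t3,t5,t7,t9,t10} A135={t5,t7,t9,t10} A145={t2,t5,t7,t9,t10} A234={t3,t7,t9,t10} A235={t7,t9,t10} A245={t2,t7,t9,t10} A345={t5,t7,t9,t10}
  A1234={t3,t7,t9,t10} A1235={t7,t9,t10} A1245={t2,t7,t9,t10} A1345={t5,t7,t9,t10} A2345={t7,t9,t10}
  A12345={t7,t9,t10}
components per intersection:
  A1: {t1,t2,t3,t5,t7,t9,t10} {t6}
  A2: {t1,t2,t3,t7,t9,t10} {t6} {t8}
  A3: {t1,t3,t5,t7,t9,t10} {t6} {t8}
  A4: {t2,t4,t5,t7,t9,t10} {t3}
  A5: {t2,t5,t7,t9,t10}
  A12: {t1,t2,t3,t7,t9,t10} {t6}
  A13: {t1,t3,t5,t7,t9,t10} {t6}
  A14: {t2,t5,t7,t9,t10} {t3}
  A15: {t2,t5,t7,t9,t10}
  A23: {t1,t3,t7,t9,t10} {t6} {t8}
  A24: {t2,t7,t9,t10} {t3}
  A25: {t2,t7,t9,t10}
  A34: {t3} {t5,t7,t9,t10}
  A35: {t5,t7,t9,t10}
  A45: {t2,t5,t7,t9,t10}
  A123: {t1,t3,t7,t9,t10} {t6}
  A124: {t2,t7,t9,t10} {t3}
  A125: {t2,t7,t9,t10}
  A134: {t3} {t5,t7,t9,t10}
  A135: {t5,t7,t9,t10}
  A145: {t2,t5,t7,t9,t10}
  A234: {t3} {t7,t9,t10}
  A235: {t7,t9,t10}
  A245: {t2,t7,t9,t10}
  A345: {t5,t7,t9,t10}
  A1234: {t3} {t7,t9,t10}
  A1235: {t7,t9,t10}
  A1245: {t2,t7,t9,t10}
  A1345: {t5,t7,t9,t10}
  A2345: {t7,t9,t10}
  A12345: {t7,t9,t10}
C dims 11,17,14,6; δ0: rk 8, SNF 1^8; δ1: rk 9, SNF 1^9; δ2: rk 5, SNF 1^5
Ȟ^0: (11−8)−0=3 ⇒ Z^3
Ȟ^1: (17−9)−8=0 ⇒ 0
Ȟ^2: (14−5)−9=0 ⇒ 0

Ȟ^0 ≅ Z^3, Ȟ^1 ≅ 0 and Ȟ^2 ≅ 0


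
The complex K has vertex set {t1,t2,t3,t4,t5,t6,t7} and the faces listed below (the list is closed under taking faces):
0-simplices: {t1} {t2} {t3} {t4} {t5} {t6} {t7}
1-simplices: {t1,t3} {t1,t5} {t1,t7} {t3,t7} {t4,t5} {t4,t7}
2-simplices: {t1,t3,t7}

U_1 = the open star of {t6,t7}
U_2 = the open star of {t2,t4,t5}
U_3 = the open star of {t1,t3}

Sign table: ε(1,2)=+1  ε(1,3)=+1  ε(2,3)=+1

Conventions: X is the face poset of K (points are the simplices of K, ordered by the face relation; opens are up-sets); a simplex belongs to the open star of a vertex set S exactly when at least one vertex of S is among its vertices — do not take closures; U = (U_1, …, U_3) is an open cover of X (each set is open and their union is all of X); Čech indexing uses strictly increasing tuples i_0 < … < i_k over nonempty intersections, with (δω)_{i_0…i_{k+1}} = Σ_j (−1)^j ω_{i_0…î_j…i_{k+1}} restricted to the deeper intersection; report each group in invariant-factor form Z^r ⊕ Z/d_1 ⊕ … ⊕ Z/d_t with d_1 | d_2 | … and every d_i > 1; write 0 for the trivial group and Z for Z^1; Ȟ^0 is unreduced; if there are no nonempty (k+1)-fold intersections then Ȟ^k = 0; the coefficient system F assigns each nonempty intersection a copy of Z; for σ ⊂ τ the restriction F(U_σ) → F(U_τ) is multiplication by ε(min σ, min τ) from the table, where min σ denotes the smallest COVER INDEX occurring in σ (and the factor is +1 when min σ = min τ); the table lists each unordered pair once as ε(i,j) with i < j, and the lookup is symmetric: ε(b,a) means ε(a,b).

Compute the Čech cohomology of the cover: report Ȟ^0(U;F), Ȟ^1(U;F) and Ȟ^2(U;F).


nonempty overlaps:
  U1={{t6},{t7},{t1,t7},{t3,t7},{t4,t7},{t1,t3,t7}} U2={{t2},{t4},{t5},{t1,t5},{t4,t5},{t4,t7}} U3={{t1},{t3},{t1,t3},{t1,t5},{t1,t7},{t3,t7},{t1,t3,t7}}
  U12={{t4,t7}} U13={{t1,t7},{t3,t7},{t1,t3,t7}} U23={{t1,t5}}
C dims 3,3; δ0: rk 2, SNF 1^2
degree 0: 3−2−0 = 1 → Ȟ^0 ≅ Z
degree 1: 3−0−2 = 1 → Ȟ^1 ≅ Z
degree 2: 0−0−0 = 0 → Ȟ^2 ≅ 0

Ȟ^0 ≅ Z, Ȟ^1 ≅ Z, Ȟ^2 ≅ 0
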